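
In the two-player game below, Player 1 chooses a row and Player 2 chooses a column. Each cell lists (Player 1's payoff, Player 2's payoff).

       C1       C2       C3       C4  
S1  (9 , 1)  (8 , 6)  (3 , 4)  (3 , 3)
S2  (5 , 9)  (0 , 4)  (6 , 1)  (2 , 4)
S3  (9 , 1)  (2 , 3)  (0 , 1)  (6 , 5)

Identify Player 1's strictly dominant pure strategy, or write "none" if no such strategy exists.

S1 fails to dominate S2 at C3 (3<6).
S2 fails to dominate S1 at C1 (5<9).
S3 fails to dominate S1 at C1 (9=9).
No single strategy dominates all the others.

none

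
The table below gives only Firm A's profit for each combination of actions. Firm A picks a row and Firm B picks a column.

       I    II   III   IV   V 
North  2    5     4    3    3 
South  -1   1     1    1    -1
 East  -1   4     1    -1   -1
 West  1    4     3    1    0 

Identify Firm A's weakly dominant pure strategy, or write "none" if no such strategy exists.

North

North vs South: I: 2>-1, II: 5>1, III: 4>1, IV: 3>1, V: 3>-1.
North vs East: I: 2>-1, II: 5>4, III: 4>1, IV: 3>-1, V: 3>-1.
North vs West: I: 2>1, II: 5>4, III: 4>3, IV: 3>1, V: 3>0.
North is at least as good as every other strategy against every opponent action, so it is weakly dominant.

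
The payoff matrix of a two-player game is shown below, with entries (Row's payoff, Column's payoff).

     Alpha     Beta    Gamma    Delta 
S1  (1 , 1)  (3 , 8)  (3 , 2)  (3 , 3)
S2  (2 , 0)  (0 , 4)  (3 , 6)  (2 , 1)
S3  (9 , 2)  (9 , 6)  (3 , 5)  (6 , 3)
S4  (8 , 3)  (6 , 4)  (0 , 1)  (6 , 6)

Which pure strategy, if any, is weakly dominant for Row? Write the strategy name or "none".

S3

S3 vs S1: Alpha: 9>1, Beta: 9>3, Gamma: 3=3, Delta: 6>3.
S3 vs S2: Alpha: 9>2, Beta: 9>0, Gamma: 3=3, Delta: 6>2.
S3 vs S4: Alpha: 9>8, Beta: 9>6, Gamma: 3>0, Delta: 6=6.
S3 is at least as good as every other strategy against every opponent action, so it is weakly dominant.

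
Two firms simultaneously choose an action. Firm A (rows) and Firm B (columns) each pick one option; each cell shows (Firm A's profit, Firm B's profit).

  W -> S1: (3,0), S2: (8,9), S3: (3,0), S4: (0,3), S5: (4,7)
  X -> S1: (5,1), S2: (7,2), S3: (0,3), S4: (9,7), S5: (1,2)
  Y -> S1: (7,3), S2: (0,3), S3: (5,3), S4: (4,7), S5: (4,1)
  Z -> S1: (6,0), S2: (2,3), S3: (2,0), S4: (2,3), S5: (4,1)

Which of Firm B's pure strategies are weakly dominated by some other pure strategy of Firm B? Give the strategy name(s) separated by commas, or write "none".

S1, S3, S5

S1 is weakly dominated by S2 (W: 9>0, X: 2>1, Y: 3=3, Z: 3>0).
Nothing dominates S2: S1 at W (9>0); S3 at W (9>0); S4 at W (9>3); S5 at W (9>7).
S3: dominated, since S4 does at least as well everywhere (W: 3>0, X: 7>3, Y: 7>3, Z: 3>0).
S4: no other strategy beats it everywhere (S1 at W (3>0); S2 at X (7>2); S3 at W (3>0); S5 at X (7>2)).
S5 is weakly dominated by S2 (W: 9>7, X: 2=2, Y: 3>1, Z: 3>1).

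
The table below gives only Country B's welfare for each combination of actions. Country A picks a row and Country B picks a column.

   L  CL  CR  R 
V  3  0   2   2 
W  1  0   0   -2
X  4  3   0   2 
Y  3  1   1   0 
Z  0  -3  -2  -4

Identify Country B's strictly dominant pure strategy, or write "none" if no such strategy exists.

L

L vs CL: V: 3>0, W: 1>0, X: 4>3, Y: 3>1, Z: 0>-3.
L vs CR: V: 3>2, W: 1>0, X: 4>0, Y: 3>1, Z: 0>-2.
L vs R: V: 3>2, W: 1>-2, X: 4>2, Y: 3>0, Z: 0>-4.
L strictly beats every other strategy against every opponent action, so it is strictly dominant.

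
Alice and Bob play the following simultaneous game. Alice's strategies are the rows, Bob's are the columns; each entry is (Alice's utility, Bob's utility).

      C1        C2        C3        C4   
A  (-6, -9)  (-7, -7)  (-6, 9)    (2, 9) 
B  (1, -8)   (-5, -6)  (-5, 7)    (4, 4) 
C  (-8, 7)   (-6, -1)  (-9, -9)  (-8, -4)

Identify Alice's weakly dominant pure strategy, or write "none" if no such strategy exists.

B vs A: C1: 1>-6, C2: -5>-7, C3: -5>-6, C4: 4>2.
B vs C: C1: 1>-8, C2: -5>-6, C3: -5>-9, C4: 4>-8.
B is at least as good as every other strategy against every opponent action, so it is weakly dominant.

B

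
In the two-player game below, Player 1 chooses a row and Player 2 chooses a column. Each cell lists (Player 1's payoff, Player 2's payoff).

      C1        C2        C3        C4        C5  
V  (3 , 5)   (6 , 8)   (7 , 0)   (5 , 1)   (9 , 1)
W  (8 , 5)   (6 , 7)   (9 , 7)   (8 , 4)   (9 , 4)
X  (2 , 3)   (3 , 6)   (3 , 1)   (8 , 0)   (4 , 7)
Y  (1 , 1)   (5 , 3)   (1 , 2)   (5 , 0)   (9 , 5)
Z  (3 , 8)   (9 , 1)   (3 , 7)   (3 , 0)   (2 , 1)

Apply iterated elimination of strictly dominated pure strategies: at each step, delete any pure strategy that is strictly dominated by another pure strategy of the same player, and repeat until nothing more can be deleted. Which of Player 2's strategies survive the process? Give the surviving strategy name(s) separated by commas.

C1, C2, C3, C5

For Player 2, C1 strictly dominates C4 on the remaining rows (V: 5>1, W: 5>4, X: 3>0, Y: 1>0, Z: 8>0); eliminate C4.
For Player 1, V strictly dominates X on the remaining columns (C1: 3>2, C2: 6>3, C3: 7>3, C5: 9>4); eliminate X.
Among the remaining strategies, none is strictly dominated by another pure strategy of the same player, so the elimination stops.
Surviving strategies — Player 1: {V, W, Y, Z}; Player 2: {C1, C2, C3, C5}.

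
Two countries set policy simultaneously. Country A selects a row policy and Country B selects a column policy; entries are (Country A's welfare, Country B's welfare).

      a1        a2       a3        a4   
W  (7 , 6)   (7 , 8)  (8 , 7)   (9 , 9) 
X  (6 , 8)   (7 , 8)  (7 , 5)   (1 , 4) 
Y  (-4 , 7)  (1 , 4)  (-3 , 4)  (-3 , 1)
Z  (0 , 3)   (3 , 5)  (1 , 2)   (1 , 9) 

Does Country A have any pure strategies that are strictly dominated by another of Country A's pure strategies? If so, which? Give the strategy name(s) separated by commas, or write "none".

Y, Z

W: no other strategy beats it everywhere (X at a1 (7>6); Y at a1 (7>-4); Z at a1 (7>0)).
Nothing dominates X: W at a2 (7=7); Y at a1 (6>-4); Z at a1 (6>0).
W strictly dominates Y — a1: 7>-4, a2: 7>1, a3: 8>-3, a4: 9>-3.
W strictly dominates Z — a1: 7>0, a2: 7>3, a3: 8>1, a4: 9>1.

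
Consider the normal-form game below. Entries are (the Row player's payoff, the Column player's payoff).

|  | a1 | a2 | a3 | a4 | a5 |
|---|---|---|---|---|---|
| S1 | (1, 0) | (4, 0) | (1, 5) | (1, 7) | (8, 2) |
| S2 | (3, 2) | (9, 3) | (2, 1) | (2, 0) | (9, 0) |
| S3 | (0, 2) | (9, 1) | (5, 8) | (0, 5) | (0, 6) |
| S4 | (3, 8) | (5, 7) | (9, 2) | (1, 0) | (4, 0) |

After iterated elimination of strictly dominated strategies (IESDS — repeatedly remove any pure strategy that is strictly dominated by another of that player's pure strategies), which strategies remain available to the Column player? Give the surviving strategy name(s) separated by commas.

a1, a2, a3

For the Row player, S2 strictly dominates S1 on the remaining columns (a1: 3>1, a2: 9>4, a3: 2>1, a4: 2>1, a5: 9>8); eliminate S1.
The Column player's strategy a4 is strictly dominated by a3 (S2: 1>0, S3: 8>5, S4: 2>0) and is removed.
The Column player's strategy a5 is strictly dominated by a3 (S2: 1>0, S3: 8>6, S4: 2>0) and is removed.
Among the remaining strategies, none is strictly dominated by another pure strategy of the same player, so the elimination stops.
Surviving strategies — the Row player: {S2, S3, S4}; the Column player: {a1, a2, a3}.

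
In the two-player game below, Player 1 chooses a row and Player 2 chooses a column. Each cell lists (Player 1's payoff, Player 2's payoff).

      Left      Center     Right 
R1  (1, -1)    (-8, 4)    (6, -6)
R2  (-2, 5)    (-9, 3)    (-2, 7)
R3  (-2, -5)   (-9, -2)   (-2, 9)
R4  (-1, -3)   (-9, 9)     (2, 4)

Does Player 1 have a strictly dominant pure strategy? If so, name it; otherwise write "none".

R1 vs R2: Left: 1>-2, Center: -8>-9, Right: 6>-2.
R1 vs R3: Left: 1>-2, Center: -8>-9, Right: 6>-2.
R1 vs R4: Left: 1>-1, Center: -8>-9, Right: 6>2.
R1 strictly beats every other strategy against every opponent action, so it is strictly dominant.

R1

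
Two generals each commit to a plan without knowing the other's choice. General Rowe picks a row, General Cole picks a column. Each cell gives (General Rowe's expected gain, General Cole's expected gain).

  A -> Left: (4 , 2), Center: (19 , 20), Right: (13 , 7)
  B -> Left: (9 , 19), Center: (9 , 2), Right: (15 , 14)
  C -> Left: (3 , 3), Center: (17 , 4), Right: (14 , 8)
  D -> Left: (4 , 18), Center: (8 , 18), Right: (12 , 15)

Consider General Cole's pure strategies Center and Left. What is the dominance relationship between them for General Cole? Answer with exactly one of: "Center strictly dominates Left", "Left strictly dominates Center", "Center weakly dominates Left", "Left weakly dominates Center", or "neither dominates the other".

Center's payoffs vs Left's, by General Rowe's action — A: 20>2, B: 2<19, C: 4>3, D: 18=18.
Center does better at A, C but worse at B; neither strategy dominates the other.

neither dominates the other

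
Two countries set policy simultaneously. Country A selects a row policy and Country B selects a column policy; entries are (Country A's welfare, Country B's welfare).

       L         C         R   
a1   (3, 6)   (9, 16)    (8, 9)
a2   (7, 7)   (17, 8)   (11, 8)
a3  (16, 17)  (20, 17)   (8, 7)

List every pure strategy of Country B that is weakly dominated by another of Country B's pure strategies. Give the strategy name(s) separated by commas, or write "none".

C weakly dominates L — a1: 16>6, a2: 8>7, a3: 17=17.
Nothing dominates C: L at a1 (16>6); R at a1 (16>9).
R: dominated, since C does at least as well everywhere (a1: 16>9, a2: 8=8, a3: 17>7).

L, R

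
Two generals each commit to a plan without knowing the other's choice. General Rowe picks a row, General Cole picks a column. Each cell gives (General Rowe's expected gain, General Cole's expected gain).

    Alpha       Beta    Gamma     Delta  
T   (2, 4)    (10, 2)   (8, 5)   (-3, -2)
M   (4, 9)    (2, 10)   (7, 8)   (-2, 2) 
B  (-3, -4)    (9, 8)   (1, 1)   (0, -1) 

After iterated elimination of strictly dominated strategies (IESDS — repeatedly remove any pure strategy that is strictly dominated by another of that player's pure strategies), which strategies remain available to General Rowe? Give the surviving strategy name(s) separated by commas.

Column Delta is eliminated: Beta beats it against every remaining row (T: 2>-2, M: 10>2, B: 8>-1).
For General Rowe, T strictly dominates B on the remaining columns (Alpha: 2>-3, Beta: 10>9, Gamma: 8>1); eliminate B.
Among the remaining strategies, none is strictly dominated by another pure strategy of the same player, so the elimination stops.
Surviving strategies — General Rowe: {T, M}; General Cole: {Alpha, Beta, Gamma}.

T, M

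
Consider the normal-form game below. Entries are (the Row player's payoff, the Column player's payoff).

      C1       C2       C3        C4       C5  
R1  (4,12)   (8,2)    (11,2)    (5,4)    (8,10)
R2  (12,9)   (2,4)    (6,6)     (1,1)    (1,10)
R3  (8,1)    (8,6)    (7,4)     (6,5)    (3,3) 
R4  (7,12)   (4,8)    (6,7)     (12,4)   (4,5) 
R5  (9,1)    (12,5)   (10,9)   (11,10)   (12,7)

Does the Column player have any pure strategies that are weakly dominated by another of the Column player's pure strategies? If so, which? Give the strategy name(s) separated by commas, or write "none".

none

C1 is not dominated — it holds its own against C2 at R1 (12>2); C3 at R1 (12>2); C4 at R1 (12>4); C5 at R1 (12>10).
C2: no other strategy beats it everywhere (C1 at R3 (6>1); C3 at R3 (6>4); C4 at R2 (4>1); C5 at R3 (6>3)).
C3 is not dominated — it holds its own against C1 at R3 (4>1); C2 at R2 (6>4); C4 at R2 (6>1); C5 at R3 (4>3).
C4 is not dominated — it holds its own against C1 at R3 (5>1); C2 at R1 (4>2); C3 at R1 (4>2); C5 at R3 (5>3).
Nothing dominates C5: C1 at R2 (10>9); C2 at R1 (10>2); C3 at R1 (10>2); C4 at R1 (10>4).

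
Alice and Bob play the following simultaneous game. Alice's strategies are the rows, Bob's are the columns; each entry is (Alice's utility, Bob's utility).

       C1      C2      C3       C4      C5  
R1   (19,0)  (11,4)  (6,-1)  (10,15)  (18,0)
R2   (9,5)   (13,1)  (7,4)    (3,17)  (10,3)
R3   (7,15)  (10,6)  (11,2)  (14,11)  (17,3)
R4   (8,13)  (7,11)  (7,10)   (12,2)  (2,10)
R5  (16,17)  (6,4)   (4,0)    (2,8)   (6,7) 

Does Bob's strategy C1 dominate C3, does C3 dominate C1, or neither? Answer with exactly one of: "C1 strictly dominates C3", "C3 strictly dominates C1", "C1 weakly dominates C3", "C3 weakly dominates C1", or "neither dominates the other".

C1's payoffs vs C3's, by Alice's action — R1: 0>-1, R2: 5>4, R3: 15>2, R4: 13>10, R5: 17>0.
C1 gives a strictly higher payoff against each opponent action, so C1 strictly dominates C3.

C1 strictly dominates C3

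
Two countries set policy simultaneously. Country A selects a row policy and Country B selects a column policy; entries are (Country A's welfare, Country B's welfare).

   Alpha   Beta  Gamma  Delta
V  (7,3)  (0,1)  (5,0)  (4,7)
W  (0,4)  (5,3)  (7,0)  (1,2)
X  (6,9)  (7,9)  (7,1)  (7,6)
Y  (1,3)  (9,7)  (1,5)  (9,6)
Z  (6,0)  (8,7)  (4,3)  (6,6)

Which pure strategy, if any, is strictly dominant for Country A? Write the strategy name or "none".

V fails to dominate W at Beta (0<5).
W fails to dominate V at Alpha (0<7).
X fails to dominate V at Alpha (6<7).
Y fails to dominate V at Alpha (1<7).
Z fails to dominate V at Alpha (6<7).
No single strategy dominates all the others.

none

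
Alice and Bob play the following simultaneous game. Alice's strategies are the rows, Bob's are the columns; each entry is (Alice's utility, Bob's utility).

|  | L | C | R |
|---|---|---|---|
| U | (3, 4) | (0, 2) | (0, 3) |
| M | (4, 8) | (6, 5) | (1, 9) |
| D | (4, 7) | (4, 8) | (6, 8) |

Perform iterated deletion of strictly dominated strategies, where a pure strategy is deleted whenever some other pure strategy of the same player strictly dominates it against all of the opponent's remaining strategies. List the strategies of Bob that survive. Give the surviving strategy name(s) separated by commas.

Row U is eliminated: M beats it against every remaining column (L: 4>3, C: 6>0, R: 1>0).
Column L is eliminated: R beats it against every remaining row (M: 9>8, D: 8>7).
Among the remaining strategies, none is strictly dominated by another pure strategy of the same player, so the elimination stops.
Surviving strategies — Alice: {M, D}; Bob: {C, R}.

C, R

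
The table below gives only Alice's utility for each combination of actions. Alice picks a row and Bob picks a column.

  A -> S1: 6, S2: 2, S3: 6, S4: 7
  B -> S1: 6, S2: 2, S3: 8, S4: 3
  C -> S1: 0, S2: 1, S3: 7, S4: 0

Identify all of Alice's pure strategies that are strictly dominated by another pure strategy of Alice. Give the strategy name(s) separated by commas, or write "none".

A: no other strategy beats it everywhere (B at S1 (6=6); C at S1 (6>0)).
B: no other strategy beats it everywhere (A at S1 (6=6); C at S1 (6>0)).
C: dominated, since B does at least as well everywhere (S1: 6>0, S2: 2>1, S3: 8>7, S4: 3>0).

C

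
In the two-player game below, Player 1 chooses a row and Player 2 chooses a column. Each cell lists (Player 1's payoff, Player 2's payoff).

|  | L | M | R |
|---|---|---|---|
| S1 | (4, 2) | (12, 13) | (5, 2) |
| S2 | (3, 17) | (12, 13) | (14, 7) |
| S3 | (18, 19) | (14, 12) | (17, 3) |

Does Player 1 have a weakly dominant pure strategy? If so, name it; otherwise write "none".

S3

S3 vs S1: L: 18>4, M: 14>12, R: 17>5.
S3 vs S2: L: 18>3, M: 14>12, R: 17>14.
S3 is at least as good as every other strategy against every opponent action, so it is weakly dominant.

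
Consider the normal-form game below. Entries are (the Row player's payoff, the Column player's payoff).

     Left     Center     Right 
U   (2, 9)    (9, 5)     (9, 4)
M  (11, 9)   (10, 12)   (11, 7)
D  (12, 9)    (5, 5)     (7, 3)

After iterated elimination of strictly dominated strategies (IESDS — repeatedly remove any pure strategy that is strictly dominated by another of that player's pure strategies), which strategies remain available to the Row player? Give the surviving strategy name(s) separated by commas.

The Row player's strategy U is strictly dominated by M (Left: 11>2, Center: 10>9, Right: 11>9) and is removed.
For the Column player, Left strictly dominates Right on the remaining rows (M: 9>7, D: 9>3); eliminate Right.
Among the remaining strategies, none is strictly dominated by another pure strategy of the same player, so the elimination stops.
Surviving strategies — the Row player: {M, D}; the Column player: {Left, Center}.

M, D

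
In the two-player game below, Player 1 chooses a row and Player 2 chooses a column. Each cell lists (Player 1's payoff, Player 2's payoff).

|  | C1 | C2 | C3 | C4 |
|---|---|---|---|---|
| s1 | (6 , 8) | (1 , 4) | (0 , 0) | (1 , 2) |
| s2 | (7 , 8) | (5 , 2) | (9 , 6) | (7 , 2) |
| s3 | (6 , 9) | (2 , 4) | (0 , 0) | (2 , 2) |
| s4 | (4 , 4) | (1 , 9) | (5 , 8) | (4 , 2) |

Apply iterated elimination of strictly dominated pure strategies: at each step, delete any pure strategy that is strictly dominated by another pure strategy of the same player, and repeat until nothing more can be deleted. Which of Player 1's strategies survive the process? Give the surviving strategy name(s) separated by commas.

s2

Row s1 is eliminated: s2 beats it against every remaining column (C1: 7>6, C2: 5>1, C3: 9>0, C4: 7>1).
Player 1's strategy s3 is strictly dominated by s2 (C1: 7>6, C2: 5>2, C3: 9>0, C4: 7>2) and is removed.
Row s4 is eliminated: s2 beats it against every remaining column (C1: 7>4, C2: 5>1, C3: 9>5, C4: 7>4).
For Player 2, C1 strictly dominates C2 on the remaining rows (s2: 8>2); eliminate C2.
For Player 2, C1 strictly dominates C3 on the remaining rows (s2: 8>6); eliminate C3.
For Player 2, C1 strictly dominates C4 on the remaining rows (s2: 8>2); eliminate C4.
Among the remaining strategies, none is strictly dominated by another pure strategy of the same player, so the elimination stops.
Surviving strategies — Player 1: {s2}; Player 2: {C1}.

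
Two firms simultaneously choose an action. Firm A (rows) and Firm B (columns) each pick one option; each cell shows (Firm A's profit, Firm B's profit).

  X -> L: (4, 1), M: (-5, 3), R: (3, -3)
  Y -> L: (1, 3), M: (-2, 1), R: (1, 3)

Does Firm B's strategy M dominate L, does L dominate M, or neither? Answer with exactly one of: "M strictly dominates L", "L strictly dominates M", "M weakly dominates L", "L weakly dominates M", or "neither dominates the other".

M's payoffs vs L's, by Firm A's action — X: 3>1, Y: 1<3.
M does better at X but worse at Y; neither strategy dominates the other.

neither dominates the other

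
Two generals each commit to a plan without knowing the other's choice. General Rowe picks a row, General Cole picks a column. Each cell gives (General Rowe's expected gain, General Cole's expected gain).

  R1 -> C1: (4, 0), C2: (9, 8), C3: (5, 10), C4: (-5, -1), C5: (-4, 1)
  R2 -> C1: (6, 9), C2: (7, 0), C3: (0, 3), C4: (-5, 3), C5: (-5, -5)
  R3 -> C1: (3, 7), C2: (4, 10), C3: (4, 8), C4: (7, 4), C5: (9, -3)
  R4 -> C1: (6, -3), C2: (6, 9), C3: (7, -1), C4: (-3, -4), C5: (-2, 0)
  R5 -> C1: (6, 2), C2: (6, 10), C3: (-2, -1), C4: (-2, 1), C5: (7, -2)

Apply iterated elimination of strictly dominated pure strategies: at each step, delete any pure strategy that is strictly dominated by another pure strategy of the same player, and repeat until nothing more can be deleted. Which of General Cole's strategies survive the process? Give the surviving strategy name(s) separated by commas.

Column C4 is eliminated: C1 beats it against every remaining row (R1: 0>-1, R2: 9>3, R3: 7>4, R4: -3>-4, R5: 2>1).
Column C5 is eliminated: C2 beats it against every remaining row (R1: 8>1, R2: 0>-5, R3: 10>-3, R4: 9>0, R5: 10>-2).
Row R3 is eliminated: R1 beats it against every remaining column (C1: 4>3, C2: 9>4, C3: 5>4).
Among the remaining strategies, none is strictly dominated by another pure strategy of the same player, so the elimination stops.
Surviving strategies — General Rowe: {R1, R2, R4, R5}; General Cole: {C1, C2, C3}.

C1, C2, C3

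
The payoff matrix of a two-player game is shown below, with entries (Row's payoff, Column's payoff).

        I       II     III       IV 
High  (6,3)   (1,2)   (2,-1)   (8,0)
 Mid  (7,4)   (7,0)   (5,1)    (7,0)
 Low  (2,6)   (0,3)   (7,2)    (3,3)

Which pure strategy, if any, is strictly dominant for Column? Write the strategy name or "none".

I

I vs II: High: 3>2, Mid: 4>0, Low: 6>3.
I vs III: High: 3>-1, Mid: 4>1, Low: 6>2.
I vs IV: High: 3>0, Mid: 4>0, Low: 6>3.
I strictly beats every other strategy against every opponent action, so it is strictly dominant.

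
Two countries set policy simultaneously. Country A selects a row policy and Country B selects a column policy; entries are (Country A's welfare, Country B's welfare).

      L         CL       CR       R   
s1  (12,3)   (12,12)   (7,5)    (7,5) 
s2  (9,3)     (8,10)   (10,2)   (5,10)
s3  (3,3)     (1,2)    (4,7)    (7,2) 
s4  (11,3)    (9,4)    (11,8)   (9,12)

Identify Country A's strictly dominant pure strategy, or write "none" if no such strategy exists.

none

s1 fails to dominate s2 at CR (7<10).
s2 fails to dominate s1 at L (9<12).
s3 fails to dominate s1 at L (3<12).
s4 fails to dominate s1 at L (11<12).
No single strategy dominates all the others.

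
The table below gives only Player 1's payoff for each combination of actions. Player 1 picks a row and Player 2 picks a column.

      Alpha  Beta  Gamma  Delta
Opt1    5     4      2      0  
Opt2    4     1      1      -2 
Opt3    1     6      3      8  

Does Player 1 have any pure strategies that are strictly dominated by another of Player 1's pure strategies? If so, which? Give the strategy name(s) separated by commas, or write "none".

Opt2

Nothing dominates Opt1: Opt2 at Alpha (5>4); Opt3 at Alpha (5>1).
Opt2: dominated, since Opt1 does at least as well everywhere (Alpha: 5>4, Beta: 4>1, Gamma: 2>1, Delta: 0>-2).
Opt3: no other strategy beats it everywhere (Opt1 at Beta (6>4); Opt2 at Beta (6>1)).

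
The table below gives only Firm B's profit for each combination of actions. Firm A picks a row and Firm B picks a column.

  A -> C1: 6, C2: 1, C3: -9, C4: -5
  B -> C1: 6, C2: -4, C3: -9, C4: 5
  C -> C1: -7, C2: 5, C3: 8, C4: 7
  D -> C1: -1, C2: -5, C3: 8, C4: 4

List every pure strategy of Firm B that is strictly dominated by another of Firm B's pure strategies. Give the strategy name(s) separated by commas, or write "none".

none

C1 is not dominated — it holds its own against C2 at A (6>1); C3 at A (6>-9); C4 at A (6>-5).
Nothing dominates C2: C1 at C (5>-7); C3 at A (1>-9); C4 at A (1>-5).
Nothing dominates C3: C1 at C (8>-7); C2 at C (8>5); C4 at C (8>7).
Nothing dominates C4: C1 at C (7>-7); C2 at B (5>-4); C3 at A (-5>-9).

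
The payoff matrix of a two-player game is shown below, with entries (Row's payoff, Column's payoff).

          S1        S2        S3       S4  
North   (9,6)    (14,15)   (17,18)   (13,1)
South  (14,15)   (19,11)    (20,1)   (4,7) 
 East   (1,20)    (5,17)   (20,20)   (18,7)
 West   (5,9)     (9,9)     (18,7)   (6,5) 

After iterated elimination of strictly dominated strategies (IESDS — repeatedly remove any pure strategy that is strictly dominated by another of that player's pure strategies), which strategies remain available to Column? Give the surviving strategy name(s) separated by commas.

S1, S3

For Column, S1 strictly dominates S4 on the remaining rows (North: 6>1, South: 15>7, East: 20>7, West: 9>5); eliminate S4.
For Row, South strictly dominates North on the remaining columns (S1: 14>9, S2: 19>14, S3: 20>17); eliminate North.
Row West is eliminated: South beats it against every remaining column (S1: 14>5, S2: 19>9, S3: 20>18).
For Column, S1 strictly dominates S2 on the remaining rows (South: 15>11, East: 20>17); eliminate S2.
Among the remaining strategies, none is strictly dominated by another pure strategy of the same player, so the elimination stops.
Surviving strategies — Row: {South, East}; Column: {S1, S3}.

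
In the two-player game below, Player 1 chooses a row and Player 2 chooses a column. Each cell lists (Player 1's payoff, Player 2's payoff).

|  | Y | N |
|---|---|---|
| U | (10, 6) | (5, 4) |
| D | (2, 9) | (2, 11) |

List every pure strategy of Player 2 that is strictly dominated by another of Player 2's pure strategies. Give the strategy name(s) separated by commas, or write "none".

Nothing dominates Y: N at U (6>4).
N is not dominated — it holds its own against Y at D (11>9).

none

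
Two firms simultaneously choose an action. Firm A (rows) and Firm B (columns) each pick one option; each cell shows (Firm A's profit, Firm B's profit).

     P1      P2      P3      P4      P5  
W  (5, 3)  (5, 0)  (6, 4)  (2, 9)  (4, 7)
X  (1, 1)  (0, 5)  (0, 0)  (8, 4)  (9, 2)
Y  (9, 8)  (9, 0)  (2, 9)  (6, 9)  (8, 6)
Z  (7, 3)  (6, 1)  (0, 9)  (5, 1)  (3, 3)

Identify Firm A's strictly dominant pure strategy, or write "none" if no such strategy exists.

W fails to dominate X at P4 (2<8).
X fails to dominate W at P1 (1<5).
Y fails to dominate W at P3 (2<6).
Z fails to dominate W at P3 (0<6).
No single strategy dominates all the others.

none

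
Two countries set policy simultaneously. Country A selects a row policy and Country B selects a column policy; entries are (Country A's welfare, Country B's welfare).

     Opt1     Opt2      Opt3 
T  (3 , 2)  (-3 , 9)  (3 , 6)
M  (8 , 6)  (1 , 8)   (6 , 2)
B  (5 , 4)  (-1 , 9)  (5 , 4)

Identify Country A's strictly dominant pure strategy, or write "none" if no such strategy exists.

M vs T: Opt1: 8>3, Opt2: 1>-3, Opt3: 6>3.
M vs B: Opt1: 8>5, Opt2: 1>-1, Opt3: 6>5.
M strictly beats every other strategy against every opponent action, so it is strictly dominant.

M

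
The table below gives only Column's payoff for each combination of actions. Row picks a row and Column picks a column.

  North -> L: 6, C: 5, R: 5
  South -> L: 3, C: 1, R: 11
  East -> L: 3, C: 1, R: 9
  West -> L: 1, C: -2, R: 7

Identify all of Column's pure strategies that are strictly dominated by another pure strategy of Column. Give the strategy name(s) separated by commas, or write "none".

Nothing dominates L: C at North (6>5); R at North (6>5).
C: dominated, since L does at least as well everywhere (North: 6>5, South: 3>1, East: 3>1, West: 1>-2).
Nothing dominates R: L at South (11>3); C at North (5=5).

C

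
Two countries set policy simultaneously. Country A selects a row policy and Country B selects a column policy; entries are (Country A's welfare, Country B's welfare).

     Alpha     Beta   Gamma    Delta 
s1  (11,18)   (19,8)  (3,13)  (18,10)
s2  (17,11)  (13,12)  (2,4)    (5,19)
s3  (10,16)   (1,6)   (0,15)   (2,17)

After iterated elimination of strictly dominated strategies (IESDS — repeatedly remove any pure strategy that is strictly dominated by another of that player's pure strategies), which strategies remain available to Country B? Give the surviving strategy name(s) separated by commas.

Alpha, Delta

Country A's strategy s3 is strictly dominated by s1 (Alpha: 11>10, Beta: 19>1, Gamma: 3>0, Delta: 18>2) and is removed.
Column Beta is eliminated: Delta beats it against every remaining row (s1: 10>8, s2: 19>12).
Column Gamma is eliminated: Alpha beats it against every remaining row (s1: 18>13, s2: 11>4).
Among the remaining strategies, none is strictly dominated by another pure strategy of the same player, so the elimination stops.
Surviving strategies — Country A: {s1, s2}; Country B: {Alpha, Delta}.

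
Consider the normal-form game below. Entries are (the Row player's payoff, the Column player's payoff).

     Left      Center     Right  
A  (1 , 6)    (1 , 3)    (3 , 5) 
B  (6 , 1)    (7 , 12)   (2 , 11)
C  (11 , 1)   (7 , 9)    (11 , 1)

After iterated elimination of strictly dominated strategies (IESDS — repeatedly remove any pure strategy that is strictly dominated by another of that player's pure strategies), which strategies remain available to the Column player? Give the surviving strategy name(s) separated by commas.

Center

For the Row player, C strictly dominates A on the remaining columns (Left: 11>1, Center: 7>1, Right: 11>3); eliminate A.
Column Left is eliminated: Center beats it against every remaining row (B: 12>1, C: 9>1).
For the Column player, Center strictly dominates Right on the remaining rows (B: 12>11, C: 9>1); eliminate Right.
Among the remaining strategies, none is strictly dominated by another pure strategy of the same player, so the elimination stops.
Surviving strategies — the Row player: {B, C}; the Column player: {Center}.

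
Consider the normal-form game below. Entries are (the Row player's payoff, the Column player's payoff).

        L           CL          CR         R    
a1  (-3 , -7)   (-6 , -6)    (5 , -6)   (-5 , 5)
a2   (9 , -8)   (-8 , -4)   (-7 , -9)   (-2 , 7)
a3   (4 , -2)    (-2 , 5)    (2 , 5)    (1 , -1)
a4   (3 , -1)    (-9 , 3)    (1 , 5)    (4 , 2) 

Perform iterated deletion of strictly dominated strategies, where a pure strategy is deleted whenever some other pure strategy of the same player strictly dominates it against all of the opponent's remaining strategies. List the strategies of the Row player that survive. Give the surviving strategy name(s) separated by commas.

The Column player's strategy L is strictly dominated by CL (a1: -6>-7, a2: -4>-8, a3: 5>-2, a4: 3>-1) and is removed.
For the Row player, a3 strictly dominates a2 on the remaining columns (CL: -2>-8, CR: 2>-7, R: 1>-2); eliminate a2.
Among the remaining strategies, none is strictly dominated by another pure strategy of the same player, so the elimination stops.
Surviving strategies — the Row player: {a1, a3, a4}; the Column player: {CL, CR, R}.

a1, a3, a4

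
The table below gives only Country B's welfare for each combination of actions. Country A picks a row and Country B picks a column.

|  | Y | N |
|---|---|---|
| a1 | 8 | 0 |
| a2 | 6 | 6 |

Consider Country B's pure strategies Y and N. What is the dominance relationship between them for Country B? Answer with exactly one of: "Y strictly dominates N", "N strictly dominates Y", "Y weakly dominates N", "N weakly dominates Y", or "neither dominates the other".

Y's payoffs vs N's, by Country A's action — a1: 8>0, a2: 6=6.
Y is at least as good everywhere and strictly better somewhere (tied only at a2), so Y weakly but not strictly dominates N.

Y weakly dominates N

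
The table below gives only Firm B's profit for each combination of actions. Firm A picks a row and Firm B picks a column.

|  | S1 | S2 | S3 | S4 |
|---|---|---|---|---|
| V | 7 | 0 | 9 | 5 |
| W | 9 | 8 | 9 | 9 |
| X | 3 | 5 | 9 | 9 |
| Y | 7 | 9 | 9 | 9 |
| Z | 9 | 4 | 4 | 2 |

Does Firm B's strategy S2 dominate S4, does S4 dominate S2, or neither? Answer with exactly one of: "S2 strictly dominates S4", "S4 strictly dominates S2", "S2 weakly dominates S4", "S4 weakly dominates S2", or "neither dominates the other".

S2's payoffs vs S4's, by Firm A's action — V: 0<5, W: 8<9, X: 5<9, Y: 9=9, Z: 4>2.
S2 does better at Z but worse at V, W, X; neither strategy dominates the other.

neither dominates the other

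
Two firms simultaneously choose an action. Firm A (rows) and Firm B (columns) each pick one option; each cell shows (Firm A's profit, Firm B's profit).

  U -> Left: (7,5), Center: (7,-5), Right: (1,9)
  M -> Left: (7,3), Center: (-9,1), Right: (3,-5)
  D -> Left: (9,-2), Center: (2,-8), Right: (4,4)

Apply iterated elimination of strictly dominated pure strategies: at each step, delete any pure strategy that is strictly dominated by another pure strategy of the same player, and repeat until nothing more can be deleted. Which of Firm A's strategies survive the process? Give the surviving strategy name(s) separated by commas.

Firm A's strategy M is strictly dominated by D (Left: 9>7, Center: 2>-9, Right: 4>3) and is removed.
Firm B's strategy Left is strictly dominated by Right (U: 9>5, D: 4>-2) and is removed.
Column Center is eliminated: Right beats it against every remaining row (U: 9>-5, D: 4>-8).
Firm A's strategy U is strictly dominated by D (Right: 4>1) and is removed.
Among the remaining strategies, none is strictly dominated by another pure strategy of the same player, so the elimination stops.
Surviving strategies — Firm A: {D}; Firm B: {Right}.

D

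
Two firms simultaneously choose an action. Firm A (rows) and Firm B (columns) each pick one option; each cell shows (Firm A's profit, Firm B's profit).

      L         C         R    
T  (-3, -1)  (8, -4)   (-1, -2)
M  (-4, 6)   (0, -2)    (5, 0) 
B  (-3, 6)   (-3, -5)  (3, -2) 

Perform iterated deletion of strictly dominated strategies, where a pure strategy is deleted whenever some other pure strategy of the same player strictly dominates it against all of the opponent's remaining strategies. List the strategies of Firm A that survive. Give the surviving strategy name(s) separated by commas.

For Firm B, L strictly dominates C on the remaining rows (T: -1>-4, M: 6>-2, B: 6>-5); eliminate C.
Column R is eliminated: L beats it against every remaining row (T: -1>-2, M: 6>0, B: 6>-2).
Row M is eliminated: T beats it against every remaining column (L: -3>-4).
Among the remaining strategies, none is strictly dominated by another pure strategy of the same player, so the elimination stops.
Surviving strategies — Firm A: {T, B}; Firm B: {L}.

T, B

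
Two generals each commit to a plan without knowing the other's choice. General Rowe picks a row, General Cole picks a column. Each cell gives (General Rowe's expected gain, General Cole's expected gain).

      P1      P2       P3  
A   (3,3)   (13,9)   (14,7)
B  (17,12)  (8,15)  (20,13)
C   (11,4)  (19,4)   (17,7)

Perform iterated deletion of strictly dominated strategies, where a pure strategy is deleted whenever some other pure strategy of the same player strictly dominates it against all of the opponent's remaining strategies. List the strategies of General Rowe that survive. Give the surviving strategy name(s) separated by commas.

General Rowe's strategy A is strictly dominated by C (P1: 11>3, P2: 19>13, P3: 17>14) and is removed.
Column P1 is eliminated: P3 beats it against every remaining row (B: 13>12, C: 7>4).
Among the remaining strategies, none is strictly dominated by another pure strategy of the same player, so the elimination stops.
Surviving strategies — General Rowe: {B, C}; General Cole: {P2, P3}.

B, C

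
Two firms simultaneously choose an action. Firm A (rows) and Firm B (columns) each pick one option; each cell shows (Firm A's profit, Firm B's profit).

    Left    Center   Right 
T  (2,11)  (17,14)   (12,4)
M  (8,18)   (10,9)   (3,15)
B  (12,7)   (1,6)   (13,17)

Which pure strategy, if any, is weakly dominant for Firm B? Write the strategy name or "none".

none

Left fails to dominate Center at T (11<14).
Center fails to dominate Left at M (9<18).
Right fails to dominate Left at T (4<11).
No single strategy dominates all the others.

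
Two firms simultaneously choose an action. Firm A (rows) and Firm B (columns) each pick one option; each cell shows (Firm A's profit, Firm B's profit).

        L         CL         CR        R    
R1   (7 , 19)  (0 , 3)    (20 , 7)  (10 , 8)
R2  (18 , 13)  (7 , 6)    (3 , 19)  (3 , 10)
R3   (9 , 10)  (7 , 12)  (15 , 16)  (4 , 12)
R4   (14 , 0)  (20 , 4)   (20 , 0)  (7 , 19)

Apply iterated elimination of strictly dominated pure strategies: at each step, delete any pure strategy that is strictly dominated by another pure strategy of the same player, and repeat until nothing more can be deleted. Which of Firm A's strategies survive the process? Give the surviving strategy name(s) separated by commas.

Firm A's strategy R3 is strictly dominated by R4 (L: 14>9, CL: 20>7, CR: 20>15, R: 7>4) and is removed.
For Firm B, R strictly dominates CL on the remaining rows (R1: 8>3, R2: 10>6, R4: 19>4); eliminate CL.
Among the remaining strategies, none is strictly dominated by another pure strategy of the same player, so the elimination stops.
Surviving strategies — Firm A: {R1, R2, R4}; Firm B: {L, CR, R}.

R1, R2, R4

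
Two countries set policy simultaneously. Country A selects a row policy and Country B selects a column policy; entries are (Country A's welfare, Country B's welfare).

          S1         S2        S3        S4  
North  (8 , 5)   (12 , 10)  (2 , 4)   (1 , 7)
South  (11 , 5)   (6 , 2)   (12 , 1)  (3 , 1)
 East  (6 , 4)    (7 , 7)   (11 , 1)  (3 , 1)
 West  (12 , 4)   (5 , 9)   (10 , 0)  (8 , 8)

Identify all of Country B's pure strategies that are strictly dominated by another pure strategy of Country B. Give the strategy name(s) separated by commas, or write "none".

S3, S4

S1 is not dominated — it holds its own against S2 at South (5>2); S3 at North (5>4); S4 at South (5>1).
S2 is not dominated — it holds its own against S1 at North (10>5); S3 at North (10>4); S4 at North (10>7).
S1 strictly dominates S3 — North: 5>4, South: 5>1, East: 4>1, West: 4>0.
S4 is strictly dominated by S2 (North: 10>7, South: 2>1, East: 7>1, West: 9>8).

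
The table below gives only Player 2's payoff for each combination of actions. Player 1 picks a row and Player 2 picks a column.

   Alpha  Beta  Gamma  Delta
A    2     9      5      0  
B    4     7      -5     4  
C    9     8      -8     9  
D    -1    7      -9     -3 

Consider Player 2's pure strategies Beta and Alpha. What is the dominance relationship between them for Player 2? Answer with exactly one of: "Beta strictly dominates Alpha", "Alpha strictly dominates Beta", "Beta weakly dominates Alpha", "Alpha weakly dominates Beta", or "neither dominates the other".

neither dominates the other

Beta's payoffs vs Alpha's, by Player 1's action — A: 9>2, B: 7>4, C: 8<9, D: 7>-1.
Beta does better at A, B, D but worse at C; neither strategy dominates the other.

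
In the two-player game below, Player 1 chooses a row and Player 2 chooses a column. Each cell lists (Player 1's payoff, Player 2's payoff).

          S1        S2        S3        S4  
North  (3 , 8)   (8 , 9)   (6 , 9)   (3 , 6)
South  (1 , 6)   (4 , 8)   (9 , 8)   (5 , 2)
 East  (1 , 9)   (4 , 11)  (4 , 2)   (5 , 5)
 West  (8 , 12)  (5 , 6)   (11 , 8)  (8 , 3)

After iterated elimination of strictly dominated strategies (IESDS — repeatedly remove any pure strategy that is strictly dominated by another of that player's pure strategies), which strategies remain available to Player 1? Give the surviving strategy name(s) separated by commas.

Player 1's strategy South is strictly dominated by West (S1: 8>1, S2: 5>4, S3: 11>9, S4: 8>5) and is removed.
For Player 1, West strictly dominates East on the remaining columns (S1: 8>1, S2: 5>4, S3: 11>4, S4: 8>5); eliminate East.
Player 2's strategy S4 is strictly dominated by S1 (North: 8>6, West: 12>3) and is removed.
Among the remaining strategies, none is strictly dominated by another pure strategy of the same player, so the elimination stops.
Surviving strategies — Player 1: {North, West}; Player 2: {S1, S2, S3}.

North, West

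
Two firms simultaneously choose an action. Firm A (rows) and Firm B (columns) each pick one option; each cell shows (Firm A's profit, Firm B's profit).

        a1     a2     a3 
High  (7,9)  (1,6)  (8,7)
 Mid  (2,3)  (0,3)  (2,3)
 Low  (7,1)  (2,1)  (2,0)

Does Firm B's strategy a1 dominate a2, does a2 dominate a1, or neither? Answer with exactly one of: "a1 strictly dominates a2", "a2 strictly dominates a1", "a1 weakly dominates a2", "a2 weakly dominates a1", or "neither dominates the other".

Compare a1 to a2 across each choice by Firm A: High: 9>6, Mid: 3=3, Low: 1=1.
a1 is at least as good everywhere and strictly better somewhere (tied only at Mid, Low), so a1 weakly but not strictly dominates a2.

a1 weakly dominates a2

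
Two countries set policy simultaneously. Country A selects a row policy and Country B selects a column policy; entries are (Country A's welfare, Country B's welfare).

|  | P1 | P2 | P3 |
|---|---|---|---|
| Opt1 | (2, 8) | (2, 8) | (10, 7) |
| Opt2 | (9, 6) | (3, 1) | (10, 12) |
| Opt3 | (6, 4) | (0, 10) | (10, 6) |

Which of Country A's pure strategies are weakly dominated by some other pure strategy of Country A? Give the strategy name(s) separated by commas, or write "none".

Opt2 weakly dominates Opt1 — P1: 9>2, P2: 3>2, P3: 10=10.
Opt2 is not dominated — it holds its own against Opt1 at P1 (9>2); Opt3 at P1 (9>6).
Opt2 weakly dominates Opt3 — P1: 9>6, P2: 3>0, P3: 10=10.

Opt1, Opt3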